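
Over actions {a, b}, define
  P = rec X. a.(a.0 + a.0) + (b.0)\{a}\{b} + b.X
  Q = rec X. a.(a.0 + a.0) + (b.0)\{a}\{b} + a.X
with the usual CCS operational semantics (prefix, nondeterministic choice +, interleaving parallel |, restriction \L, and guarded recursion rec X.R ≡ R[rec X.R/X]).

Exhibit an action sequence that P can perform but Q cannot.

b

Reachable graph of P (3 states):
  s0 = rec X. a.(a.0 + a.0) + (b.0)\{a}\{b} + b.X ⊢ --a--▸ s1, --b--▸ s0
  s1 = a.0 + a.0 ⊢ --a--▸ s2
  s2 = 0 ⊢ deadlocked
Reachable graph of Q (3 states):
  t0 = rec X. a.(a.0 + a.0) + (b.0)\{a}\{b} + a.X ⊢ --a--▸ t0, --a--▸ t1
  t1 = a.0 + a.0 ⊢ --a--▸ t2
  t2 = 0 ⊢ deadlocked
Trace ⟨b⟩ through P, begin at {s0}:
  after b @ step 1: {s0}
  P completes σ.
Trace ⟨b⟩ through Q, begin at {t0}:
  after b @ step 1: ∅  — Q cannot continue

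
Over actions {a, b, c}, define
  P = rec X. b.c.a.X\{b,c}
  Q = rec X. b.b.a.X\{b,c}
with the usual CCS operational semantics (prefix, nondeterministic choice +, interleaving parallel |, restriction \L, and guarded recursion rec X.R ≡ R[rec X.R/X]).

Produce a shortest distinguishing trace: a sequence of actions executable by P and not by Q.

bc

Reachable graph of P (4 states):
  p0 = rec X. b.c.a.X\{b,c} | --b--▸ p1
  p1 = c.a.(rec X. b.c.a.X\{b,c})\{b,c} | --c--▸ p2
  p2 = a.(rec X. b.c.a.X\{b,c})\{b,c} | --a--▸ p3
  p3 = (rec X. b.c.a.X\{b,c})\{b,c} | (no moves)
Reachable graph of Q (4 states):
  q0 = rec X. b.b.a.X\{b,c} | --b--▸ q1
  q1 = b.a.(rec X. b.b.a.X\{b,c})\{b,c} | --b--▸ q2
  q2 = a.(rec X. b.b.a.X\{b,c})\{b,c} | --a--▸ q3
  q3 = (rec X. b.b.a.X\{b,c})\{b,c} | (no moves)
Trace ⟨bc⟩ through P, begin at {p0}:
  [1] b ⇒ {p1}
  [2] c ⇒ {p2}
  ✓ P
Trace ⟨bc⟩ through Q, begin at {q0}:
  [1] b ⇒ {q1}
  [2] c ⇒ ∅  — Q cannot continue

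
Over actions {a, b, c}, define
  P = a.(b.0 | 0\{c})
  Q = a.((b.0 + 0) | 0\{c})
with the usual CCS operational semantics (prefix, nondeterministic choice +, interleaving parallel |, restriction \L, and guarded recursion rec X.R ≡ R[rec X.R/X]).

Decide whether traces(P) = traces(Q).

P's transition system — 3 states:
  m0 = a.(b.0 | 0\{c}) → --a--▸ m1
  m1 = b.0 | 0\{c} → --b--▸ m2
  m2 = 0 | 0\{c} → (no moves)
Q's transition system — 3 states:
  n0 = a.((b.0 + 0) | 0\{c}) → --a--▸ n1
  n1 = (b.0 + 0) | 0\{c} → --b--▸ n2
  n2 = 0 | 0\{c} → (no moves)
Bisimilarity quotient blocks:
  B0 = {m0, n0}
  B1 = {m1, n1}
  B2 = {m2, n2}
m0 ∈ B0, n0 ∈ B0 → same block
Bisimilar ⇒ trace-equivalent.

trace-equivalent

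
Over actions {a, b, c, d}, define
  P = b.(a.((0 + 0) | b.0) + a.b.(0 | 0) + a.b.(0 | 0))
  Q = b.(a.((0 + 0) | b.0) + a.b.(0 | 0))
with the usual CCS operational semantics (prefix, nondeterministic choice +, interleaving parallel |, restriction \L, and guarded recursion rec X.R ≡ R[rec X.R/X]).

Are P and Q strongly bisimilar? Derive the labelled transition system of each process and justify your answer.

Reachable graph of P (6 states):
  m0 = b.(a.((0 + 0) | b.0) + a.b.(0 | 0) + a.b.(0 | 0)) :: —b→ m1
  m1 = a.((0 + 0) | b.0) + a.b.(0 | 0) + a.b.(0 | 0) :: —a→ m2, —a→ m3
  m2 = (0 + 0) | b.0 :: —b→ m4
  m3 = b.(0 | 0) :: —b→ m5
  m4 = (0 + 0) | 0 :: deadlocked
  m5 = 0 | 0 :: deadlocked
Reachable graph of Q (6 states):
  n0 = b.(a.((0 + 0) | b.0) + a.b.(0 | 0)) :: —b→ n1
  n1 = a.((0 + 0) | b.0) + a.b.(0 | 0) :: —a→ n2, —a→ n3
  n2 = (0 + 0) | b.0 :: —b→ n4
  n3 = b.(0 | 0) :: —b→ n5
  n4 = (0 + 0) | 0 :: deadlocked
  n5 = 0 | 0 :: deadlocked
Coarsest stable partition (strong bisimilarity classes):
  B0 = {m0, n0}
  B1 = {m1, n1}
  B2 = {m2, m3, n2, n3}
  B3 = {m4, m5, n4, n5}
m0 ∈ B0, n0 ∈ B0 → same block

bisimilar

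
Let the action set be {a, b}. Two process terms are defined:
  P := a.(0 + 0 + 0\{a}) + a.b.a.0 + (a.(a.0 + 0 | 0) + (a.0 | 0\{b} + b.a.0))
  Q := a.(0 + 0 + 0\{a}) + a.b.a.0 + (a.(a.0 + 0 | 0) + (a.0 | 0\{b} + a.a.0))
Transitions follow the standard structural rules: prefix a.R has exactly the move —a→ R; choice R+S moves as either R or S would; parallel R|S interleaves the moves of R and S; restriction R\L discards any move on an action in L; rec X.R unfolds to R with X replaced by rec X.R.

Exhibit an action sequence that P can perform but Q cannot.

Reachable graph of P (7 states):
  u0 = a.(0 + 0 + 0\{a}) + a.b.a.0 + (a.(a.0 + 0 | 0) + (a.0 | 0\{b} + b.a.0)) has moves --a--▸ u1, --a--▸ u2, --a--▸ u3, --a--▸ u4, --b--▸ u5
  u1 = 0 + 0 + 0\{a} has moves (no moves)
  u2 = 0 | 0\{b} has moves (no moves)
  u3 = a.0 + 0 | 0 has moves --a--▸ u6
  u4 = b.a.0 has moves --b--▸ u5
  u5 = a.0 has moves --a--▸ u6
  u6 = 0 has moves (no moves)
Reachable graph of Q (7 states):
  v0 = a.(0 + 0 + 0\{a}) + a.b.a.0 + (a.(a.0 + 0 | 0) + (a.0 | 0\{b} + a.a.0)) has moves --a--▸ v1, --a--▸ v2, --a--▸ v3, --a--▸ v4, --a--▸ v5
  v1 = 0 + 0 + 0\{a} has moves (no moves)
  v2 = 0 | 0\{b} has moves (no moves)
  v3 = a.0 has moves --a--▸ v6
  v4 = a.0 + 0 | 0 has moves --a--▸ v6
  v5 = b.a.0 has moves --b--▸ v3
  v6 = 0 has moves (no moves)
Run σ = ⟨b⟩ on P: start {u0}
  after b @ step 1: {u5}
  — P admits the full trace.
Run σ = ⟨b⟩ on Q: start {v0}
  after b @ step 1: no successor for Q

b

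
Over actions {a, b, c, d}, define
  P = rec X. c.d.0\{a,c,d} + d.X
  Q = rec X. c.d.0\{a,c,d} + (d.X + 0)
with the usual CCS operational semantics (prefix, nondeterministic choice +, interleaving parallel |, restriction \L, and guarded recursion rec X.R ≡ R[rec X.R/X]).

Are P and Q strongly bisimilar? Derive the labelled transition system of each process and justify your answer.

bisimilar

P's transition system — 3 states:
  u0 = rec X. c.d.0\{a,c,d} + d.X :: =c=> u1, =d=> u0
  u1 = d.0\{a,c,d} :: =d=> u2
  u2 = 0\{a,c,d} :: ·
Q's transition system — 3 states:
  v0 = rec X. c.d.0\{a,c,d} + (d.X + 0) :: =c=> v1, =d=> v0
  v1 = d.0\{a,c,d} :: =d=> v2
  v2 = 0\{a,c,d} :: ·
Partition-refinement fixed point:
  B0 = {u0, v0}
  B1 = {u1, v1}
  B2 = {u2, v2}
u0 ∈ B0, v0 ∈ B0 → same block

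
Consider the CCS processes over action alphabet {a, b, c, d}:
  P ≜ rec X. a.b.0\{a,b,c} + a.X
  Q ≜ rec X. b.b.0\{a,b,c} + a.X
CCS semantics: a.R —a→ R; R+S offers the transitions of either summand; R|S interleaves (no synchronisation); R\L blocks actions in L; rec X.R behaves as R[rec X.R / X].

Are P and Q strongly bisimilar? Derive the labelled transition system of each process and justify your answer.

Reachable graph of P (3 states):
  p0 = rec X. a.b.0\{a,b,c} + a.X | =a=> p0, =a=> p1
  p1 = b.0\{a,b,c} | =b=> p2
  p2 = 0\{a,b,c} | ·
Reachable graph of Q (3 states):
  q0 = rec X. b.b.0\{a,b,c} + a.X | =a=> q0, =b=> q1
  q1 = b.0\{a,b,c} | =b=> q2
  q2 = 0\{a,b,c} | ·
Coarsest stable partition (strong bisimilarity classes):
  B0 = {p0}
  B1 = {p1, q1}
  B2 = {p2, q2}
  B3 = {q0}
p0 ∈ B0, q0 ∈ B3 → different blocks

NO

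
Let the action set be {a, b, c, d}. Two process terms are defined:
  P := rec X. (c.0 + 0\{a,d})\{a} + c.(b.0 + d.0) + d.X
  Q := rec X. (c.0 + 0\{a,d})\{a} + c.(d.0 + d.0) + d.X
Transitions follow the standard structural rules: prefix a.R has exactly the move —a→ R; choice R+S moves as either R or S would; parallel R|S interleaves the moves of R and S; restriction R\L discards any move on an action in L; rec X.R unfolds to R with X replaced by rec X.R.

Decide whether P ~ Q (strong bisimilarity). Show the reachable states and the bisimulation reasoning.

Reachable graph of P (4 states):
  m0 = rec X. (c.0 + 0\{a,d})\{a} + c.(b.0 + d.0) + d.X ⊢ =c=> m1, =c=> m2, =d=> m0
  m1 = 0\{a} ⊢ (no moves)
  m2 = b.0 + d.0 ⊢ =b=> m3, =d=> m3
  m3 = 0 ⊢ (no moves)
Reachable graph of Q (4 states):
  n0 = rec X. (c.0 + 0\{a,d})\{a} + c.(d.0 + d.0) + d.X ⊢ =c=> n1, =c=> n2, =d=> n0
  n1 = 0\{a} ⊢ (no moves)
  n2 = d.0 + d.0 ⊢ =d=> n3
  n3 = 0 ⊢ (no moves)
Partition-refinement fixed point:
  B0 = {m0}
  B1 = {m1, m3, n1, n3}
  B2 = {m2}
  B3 = {n0}
  B4 = {n2}
m0 ∈ B0, n0 ∈ B3 → different blocks

NO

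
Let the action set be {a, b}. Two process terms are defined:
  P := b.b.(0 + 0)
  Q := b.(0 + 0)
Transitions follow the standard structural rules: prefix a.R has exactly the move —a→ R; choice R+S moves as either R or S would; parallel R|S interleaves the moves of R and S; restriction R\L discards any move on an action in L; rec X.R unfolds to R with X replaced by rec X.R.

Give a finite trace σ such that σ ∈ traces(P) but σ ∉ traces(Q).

bb

Reachable graph of P (3 states):
  p0 = b.b.(0 + 0) → —b→ p1
  p1 = b.(0 + 0) → —b→ p2
  p2 = 0 + 0 → ∅
Reachable graph of Q (2 states):
  q0 = b.(0 + 0) → —b→ q1
  q1 = 0 + 0 → ∅
Executing bb from P (initial set {p0}):
  [1] b ⇒ {p1}
  [2] b ⇒ {p2}
  — P admits the full trace.
Executing bb from Q (initial set {q0}):
  [1] b ⇒ {q1}
  [2] b ⇒ ∅  — Q cannot continue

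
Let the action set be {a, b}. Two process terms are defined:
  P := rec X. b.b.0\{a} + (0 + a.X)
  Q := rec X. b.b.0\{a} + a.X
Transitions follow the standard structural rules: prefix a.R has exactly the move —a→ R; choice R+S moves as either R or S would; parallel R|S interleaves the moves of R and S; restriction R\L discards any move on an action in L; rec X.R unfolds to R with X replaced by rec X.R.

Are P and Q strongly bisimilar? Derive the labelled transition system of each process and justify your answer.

LTS(P): 3 reachable states
  s0 = rec X. b.b.0\{a} + (0 + a.X) → -a-> s0, -b-> s1
  s1 = b.0\{a} → -b-> s2
  s2 = 0\{a} → ·
LTS(Q): 3 reachable states
  t0 = rec X. b.b.0\{a} + a.X → -a-> t0, -b-> t1
  t1 = b.0\{a} → -b-> t2
  t2 = 0\{a} → ·
Bisimilarity quotient blocks:
  B0 = {s0, t0}
  B1 = {s1, t1}
  B2 = {s2, t2}
s0 ∈ B0, t0 ∈ B0 → same block

bisimilar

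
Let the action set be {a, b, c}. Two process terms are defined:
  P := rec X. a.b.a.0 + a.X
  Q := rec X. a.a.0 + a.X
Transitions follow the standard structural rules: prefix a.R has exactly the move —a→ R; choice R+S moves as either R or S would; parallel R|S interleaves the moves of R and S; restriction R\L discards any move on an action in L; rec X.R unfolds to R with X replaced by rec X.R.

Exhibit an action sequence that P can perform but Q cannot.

ab

P's transition system — 4 states:
  s0 = rec X. a.b.a.0 + a.X ⊢ =a=> s0, =a=> s1
  s1 = b.a.0 ⊢ =b=> s2
  s2 = a.0 ⊢ =a=> s3
  s3 = 0 ⊢ (no moves)
Q's transition system — 3 states:
  t0 = rec X. a.a.0 + a.X ⊢ =a=> t0, =a=> t1
  t1 = a.0 ⊢ =a=> t2
  t2 = 0 ⊢ (no moves)
Run σ = ⟨ab⟩ on P: start {s0}
  after a @ step 1: {s0, s1}
  after b @ step 2: {s2}
  — P admits the full trace.
Run σ = ⟨ab⟩ on Q: start {t0}
  after a @ step 1: {t0, t1}
  after b @ step 2: no successor for Q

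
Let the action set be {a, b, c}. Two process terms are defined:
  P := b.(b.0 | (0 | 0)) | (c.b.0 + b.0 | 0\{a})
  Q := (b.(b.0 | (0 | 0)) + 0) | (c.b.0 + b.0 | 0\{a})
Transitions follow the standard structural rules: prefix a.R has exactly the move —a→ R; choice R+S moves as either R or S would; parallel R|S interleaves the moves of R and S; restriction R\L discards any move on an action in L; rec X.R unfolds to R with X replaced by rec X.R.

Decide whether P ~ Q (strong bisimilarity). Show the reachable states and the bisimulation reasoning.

LTS(P): 12 reachable states
  p0 = b.(b.0 | (0 | 0)) | (c.b.0 + b.0 | 0\{a}) has moves --b--▸ p1, --b--▸ p2, --c--▸ p3
  p1 = b.(b.0 | (0 | 0)) | (0 | 0\{a}) has moves --b--▸ p4
  p2 = b.0 | (0 | 0) | (c.b.0 + b.0 | 0\{a}) has moves --b--▸ p4, --b--▸ p5, --c--▸ p6
  p3 = b.(b.0 | (0 | 0)) | b.0 has moves --b--▸ p6, --b--▸ p7
  p4 = b.0 | (0 | 0) | (0 | 0\{a}) has moves --b--▸ p8
  p5 = 0 | (0 | 0) | (c.b.0 + b.0 | 0\{a}) has moves --b--▸ p8, --c--▸ p9
  p6 = b.0 | (0 | 0) | b.0 has moves --b--▸ p10, --b--▸ p9
  p7 = b.(b.0 | (0 | 0)) | 0 has moves --b--▸ p10
  p8 = 0 | (0 | 0) | (0 | 0\{a}) has moves stopped
  p9 = 0 | (0 | 0) | b.0 has moves --b--▸ p11
  p10 = b.0 | (0 | 0) | 0 has moves --b--▸ p11
  p11 = 0 | (0 | 0) | 0 has moves stopped
LTS(Q): 12 reachable states
  q0 = (b.(b.0 | (0 | 0)) + 0) | (c.b.0 + b.0 | 0\{a}) has moves --b--▸ q1, --b--▸ q2, --c--▸ q3
  q1 = (b.(b.0 | (0 | 0)) + 0) | (0 | 0\{a}) has moves --b--▸ q4
  q2 = b.0 | (0 | 0) | (c.b.0 + b.0 | 0\{a}) has moves --b--▸ q4, --b--▸ q5, --c--▸ q6
  q3 = (b.(b.0 | (0 | 0)) + 0) | b.0 has moves --b--▸ q6, --b--▸ q7
  q4 = b.0 | (0 | 0) | (0 | 0\{a}) has moves --b--▸ q8
  q5 = 0 | (0 | 0) | (c.b.0 + b.0 | 0\{a}) has moves --b--▸ q8, --c--▸ q9
  q6 = b.0 | (0 | 0) | b.0 has moves --b--▸ q10, --b--▸ q9
  q7 = (b.(b.0 | (0 | 0)) + 0) | 0 has moves --b--▸ q10
  q8 = 0 | (0 | 0) | (0 | 0\{a}) has moves stopped
  q9 = 0 | (0 | 0) | b.0 has moves --b--▸ q11
  q10 = b.0 | (0 | 0) | 0 has moves --b--▸ q11
  q11 = 0 | (0 | 0) | 0 has moves stopped
Partition-refinement fixed point:
  B0 = {p0, q0}
  B1 = {p3, q3}
  B2 = {p1, p6, p7, q1, q6, q7}
  B3 = {p10, p4, p9, q10, q4, q9}
  B4 = {p11, p8, q11, q8}
  B5 = {p2, q2}
  B6 = {p5, q5}
p0 ∈ B0, q0 ∈ B0 → same block

bisimilar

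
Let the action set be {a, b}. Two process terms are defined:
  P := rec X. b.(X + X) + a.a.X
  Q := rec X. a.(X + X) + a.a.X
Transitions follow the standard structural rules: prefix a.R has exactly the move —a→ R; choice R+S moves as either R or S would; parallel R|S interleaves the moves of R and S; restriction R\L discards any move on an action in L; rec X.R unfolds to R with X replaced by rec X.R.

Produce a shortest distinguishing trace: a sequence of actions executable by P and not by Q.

LTS(P): 3 reachable states
  s0 = rec X. b.(X + X) + a.a.X ⊢ =a=> s1, =b=> s2
  s1 = a.(rec X. b.(X + X) + a.a.X) ⊢ =a=> s0
  s2 = (rec X. b.(X + X) + a.a.X) + (rec X. b.(X + X) + a.a.X) ⊢ =a=> s1, =b=> s2
LTS(Q): 3 reachable states
  t0 = rec X. a.(X + X) + a.a.X ⊢ =a=> t1, =a=> t2
  t1 = (rec X. a.(X + X) + a.a.X) + (rec X. a.(X + X) + a.a.X) ⊢ =a=> t1, =a=> t2
  t2 = a.(rec X. a.(X + X) + a.a.X) ⊢ =a=> t0
Run σ = ⟨b⟩ on P: start {s0}
  [1] b ⇒ {s2}
  — P admits the full trace.
Run σ = ⟨b⟩ on Q: start {t0}
  [1] b ⇒ no successor for Q

b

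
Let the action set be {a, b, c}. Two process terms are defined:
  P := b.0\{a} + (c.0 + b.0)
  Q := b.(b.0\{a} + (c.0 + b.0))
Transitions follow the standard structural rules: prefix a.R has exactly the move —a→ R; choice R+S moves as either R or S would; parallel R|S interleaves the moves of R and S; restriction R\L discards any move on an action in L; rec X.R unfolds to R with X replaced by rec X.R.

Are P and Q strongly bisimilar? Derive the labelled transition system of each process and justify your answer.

NO

Reachable graph of P (3 states):
  s0 = b.0\{a} + (c.0 + b.0) → ··b··> s1, ··b··> s2, ··c··> s1
  s1 = 0 → ∅
  s2 = 0\{a} → ∅
Reachable graph of Q (4 states):
  t0 = b.(b.0\{a} + (c.0 + b.0)) → ··b··> t1
  t1 = b.0\{a} + (c.0 + b.0) → ··b··> t2, ··b··> t3, ··c··> t2
  t2 = 0 → ∅
  t3 = 0\{a} → ∅
Bisimilarity quotient blocks:
  B0 = {s0, t1}
  B1 = {s1, s2, t2, t3}
  B2 = {t0}
s0 ∈ B0, t0 ∈ B2 → different blocks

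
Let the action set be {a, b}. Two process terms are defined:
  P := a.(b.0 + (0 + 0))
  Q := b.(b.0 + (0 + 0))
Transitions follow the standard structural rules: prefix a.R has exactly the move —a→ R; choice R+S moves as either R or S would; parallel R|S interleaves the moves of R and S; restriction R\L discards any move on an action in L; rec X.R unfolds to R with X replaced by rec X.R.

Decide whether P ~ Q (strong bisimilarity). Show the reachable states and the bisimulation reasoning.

not bisimilar

P's transition system — 3 states:
  p0 = a.(b.0 + (0 + 0)) → —a→ p1
  p1 = b.0 + (0 + 0) → —b→ p2
  p2 = 0 → deadlocked
Q's transition system — 3 states:
  q0 = b.(b.0 + (0 + 0)) → —b→ q1
  q1 = b.0 + (0 + 0) → —b→ q2
  q2 = 0 → deadlocked
Partition-refinement fixed point:
  B0 = {p0}
  B1 = {p1, q1}
  B2 = {p2, q2}
  B3 = {q0}
p0 ∈ B0, q0 ∈ B3 → different blocks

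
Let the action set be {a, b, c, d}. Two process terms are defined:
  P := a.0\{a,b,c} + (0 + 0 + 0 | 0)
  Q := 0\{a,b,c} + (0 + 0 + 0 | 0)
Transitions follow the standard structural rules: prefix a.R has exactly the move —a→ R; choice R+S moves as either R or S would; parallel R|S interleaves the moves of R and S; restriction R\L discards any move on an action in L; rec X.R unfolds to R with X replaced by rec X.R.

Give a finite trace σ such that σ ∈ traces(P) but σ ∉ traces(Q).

a

P's transition system — 2 states:
  u0 = a.0\{a,b,c} + (0 + 0 + 0 | 0) :: —a→ u1
  u1 = 0\{a,b,c} :: ∅
Q's transition system — 1 states:
  v0 = 0\{a,b,c} + (0 + 0 + 0 | 0) :: ∅
Trace ⟨a⟩ through P, begin at {u0}:
  after a @ step 1: {u1}
  P completes σ.
Trace ⟨a⟩ through Q, begin at {v0}:
  after a @ step 1: no successor for Q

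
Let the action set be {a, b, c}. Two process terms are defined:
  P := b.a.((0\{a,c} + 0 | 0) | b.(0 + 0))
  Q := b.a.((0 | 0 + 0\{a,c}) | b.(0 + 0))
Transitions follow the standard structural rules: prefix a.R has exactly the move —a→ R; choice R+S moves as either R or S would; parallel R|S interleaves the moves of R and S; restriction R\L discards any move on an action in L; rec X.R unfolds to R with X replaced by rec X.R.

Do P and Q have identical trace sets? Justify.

trace-equivalent

P's transition system — 4 states:
  s0 = b.a.((0\{a,c} + 0 | 0) | b.(0 + 0)) :: =b=> s1
  s1 = a.((0\{a,c} + 0 | 0) | b.(0 + 0)) :: =a=> s2
  s2 = (0\{a,c} + 0 | 0) | b.(0 + 0) :: =b=> s3
  s3 = (0\{a,c} + 0 | 0) | (0 + 0) :: stopped
Q's transition system — 4 states:
  t0 = b.a.((0 | 0 + 0\{a,c}) | b.(0 + 0)) :: =b=> t1
  t1 = a.((0 | 0 + 0\{a,c}) | b.(0 + 0)) :: =a=> t2
  t2 = (0 | 0 + 0\{a,c}) | b.(0 + 0) :: =b=> t3
  t3 = (0 | 0 + 0\{a,c}) | (0 + 0) :: stopped
Partition-refinement fixed point:
  B0 = {s0, t0}
  B1 = {s1, t1}
  B2 = {s2, t2}
  B3 = {s3, t3}
s0 ∈ B0, t0 ∈ B0 → same block
Bisimilar ⇒ trace-equivalent.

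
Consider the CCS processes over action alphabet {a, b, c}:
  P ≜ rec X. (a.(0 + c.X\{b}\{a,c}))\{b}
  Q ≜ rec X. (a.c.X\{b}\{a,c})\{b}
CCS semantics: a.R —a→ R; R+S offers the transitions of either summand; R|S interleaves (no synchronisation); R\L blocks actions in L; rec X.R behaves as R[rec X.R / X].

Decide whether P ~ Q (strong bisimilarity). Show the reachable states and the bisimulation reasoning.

Reachable graph of P (3 states):
  s0 = rec X. (a.(0 + c.X\{b}\{a,c}))\{b} → ··a··> s1
  s1 = (0 + c.(rec X. (a.(0 + c.X\{b}\{a,c}))\{b})\{b}\{a,c})\{b} → ··c··> s2
  s2 = (rec X. (a.(0 + c.X\{b}\{a,c}))\{b})\{b}\{a,c}\{b} → ∅
Reachable graph of Q (3 states):
  t0 = rec X. (a.c.X\{b}\{a,c})\{b} → ··a··> t1
  t1 = (c.(rec X. (a.c.X\{b}\{a,c})\{b})\{b}\{a,c})\{b} → ··c··> t2
  t2 = (rec X. (a.c.X\{b}\{a,c})\{b})\{b}\{a,c}\{b} → ∅
Bisimilarity quotient blocks:
  B0 = {s0, t0}
  B1 = {s1, t1}
  B2 = {s2, t2}
s0 ∈ B0, t0 ∈ B0 → same block

YES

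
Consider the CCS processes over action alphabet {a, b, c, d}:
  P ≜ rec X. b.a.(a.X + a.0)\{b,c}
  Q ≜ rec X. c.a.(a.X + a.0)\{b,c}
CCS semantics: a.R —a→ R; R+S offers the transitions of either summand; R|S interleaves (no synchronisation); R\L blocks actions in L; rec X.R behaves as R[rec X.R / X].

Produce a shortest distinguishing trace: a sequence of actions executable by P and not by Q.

LTS(P): 5 reachable states
  u0 = rec X. b.a.(a.X + a.0)\{b,c} → —b→ u1
  u1 = a.(a.(rec X. b.a.(a.X + a.0)\{b,c}) + a.0)\{b,c} → —a→ u2
  u2 = (a.(rec X. b.a.(a.X + a.0)\{b,c}) + a.0)\{b,c} → —a→ u3, —a→ u4
  u3 = (rec X. b.a.(a.X + a.0)\{b,c})\{b,c} → stopped
  u4 = 0\{b,c} → stopped
LTS(Q): 5 reachable states
  v0 = rec X. c.a.(a.X + a.0)\{b,c} → —c→ v1
  v1 = a.(a.(rec X. c.a.(a.X + a.0)\{b,c}) + a.0)\{b,c} → —a→ v2
  v2 = (a.(rec X. c.a.(a.X + a.0)\{b,c}) + a.0)\{b,c} → —a→ v3, —a→ v4
  v3 = (rec X. c.a.(a.X + a.0)\{b,c})\{b,c} → stopped
  v4 = 0\{b,c} → stopped
Trace ⟨b⟩ through P, begin at {u0}:
  after b @ step 1: {u1}
  ✓ P
Trace ⟨b⟩ through Q, begin at {v0}:
  after b @ step 1: no successor for Q

b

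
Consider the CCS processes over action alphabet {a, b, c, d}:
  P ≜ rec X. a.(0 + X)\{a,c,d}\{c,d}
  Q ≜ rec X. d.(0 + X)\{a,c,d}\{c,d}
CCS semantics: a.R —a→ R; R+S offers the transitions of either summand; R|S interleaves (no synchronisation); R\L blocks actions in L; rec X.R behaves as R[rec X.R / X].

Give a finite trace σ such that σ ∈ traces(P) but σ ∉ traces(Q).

a

LTS(P): 2 reachable states
  m0 = rec X. a.(0 + X)\{a,c,d}\{c,d} → -a-> m1
  m1 = (0 + (rec X. a.(0 + X)\{a,c,d}\{c,d}))\{a,c,d}\{c,d} → stopped
LTS(Q): 2 reachable states
  n0 = rec X. d.(0 + X)\{a,c,d}\{c,d} → -d-> n1
  n1 = (0 + (rec X. d.(0 + X)\{a,c,d}\{c,d}))\{a,c,d}\{c,d} → stopped
Executing a from P (initial set {m0}):
  [1] a ⇒ {m1}
  ✓ P
Executing a from Q (initial set {n0}):
  [1] a ⇒ no successor for Q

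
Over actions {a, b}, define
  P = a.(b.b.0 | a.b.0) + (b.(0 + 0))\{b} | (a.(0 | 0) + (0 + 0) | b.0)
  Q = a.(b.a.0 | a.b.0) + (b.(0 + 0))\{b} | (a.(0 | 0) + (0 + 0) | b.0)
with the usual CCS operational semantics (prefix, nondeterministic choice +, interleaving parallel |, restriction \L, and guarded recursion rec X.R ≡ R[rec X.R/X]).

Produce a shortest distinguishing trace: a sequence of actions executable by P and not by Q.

abb

P's transition system — 12 states:
  u0 = a.(b.b.0 | a.b.0) + (b.(0 + 0))\{b} | (a.(0 | 0) + (0 + 0) | b.0) | =a=> u1, =a=> u2, =b=> u3
  u1 = (b.(0 + 0))\{b} | (0 | 0) | stopped
  u2 = b.b.0 | a.b.0 | =a=> u4, =b=> u5
  u3 = (b.(0 + 0))\{b} | ((0 + 0) | 0) | stopped
  u4 = b.b.0 | b.0 | =b=> u6, =b=> u7
  u5 = b.0 | a.b.0 | =a=> u6, =b=> u8
  u6 = b.0 | b.0 | =b=> u10, =b=> u9
  u7 = b.b.0 | 0 | =b=> u10
  u8 = 0 | a.b.0 | =a=> u9
  u9 = 0 | b.0 | =b=> u11
  u10 = b.0 | 0 | =b=> u11
  u11 = 0 | 0 | stopped
Q's transition system — 12 states:
  v0 = a.(b.a.0 | a.b.0) + (b.(0 + 0))\{b} | (a.(0 | 0) + (0 + 0) | b.0) | =a=> v1, =a=> v2, =b=> v3
  v1 = (b.(0 + 0))\{b} | (0 | 0) | stopped
  v2 = b.a.0 | a.b.0 | =a=> v4, =b=> v5
  v3 = (b.(0 + 0))\{b} | ((0 + 0) | 0) | stopped
  v4 = b.a.0 | b.0 | =b=> v6, =b=> v7
  v5 = a.0 | a.b.0 | =a=> v6, =a=> v8
  v6 = a.0 | b.0 | =a=> v9, =b=> v10
  v7 = b.a.0 | 0 | =b=> v10
  v8 = 0 | a.b.0 | =a=> v9
  v9 = 0 | b.0 | =b=> v11
  v10 = a.0 | 0 | =a=> v11
  v11 = 0 | 0 | stopped
Trace ⟨abb⟩ through P, begin at {u0}:
  after a @ step 1: {u1, u2}
  after b @ step 2: {u5}
  after b @ step 3: {u8}
  P completes σ.
Trace ⟨abb⟩ through Q, begin at {v0}:
  after a @ step 1: {v1, v2}
  after b @ step 2: {v5}
  after b @ step 3: no successor for Q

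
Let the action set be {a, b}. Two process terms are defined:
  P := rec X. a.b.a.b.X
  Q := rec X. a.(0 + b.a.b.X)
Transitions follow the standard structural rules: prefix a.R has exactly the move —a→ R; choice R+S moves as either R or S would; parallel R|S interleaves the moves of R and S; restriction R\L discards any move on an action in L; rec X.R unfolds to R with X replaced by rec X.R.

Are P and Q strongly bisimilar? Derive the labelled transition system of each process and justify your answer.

LTS(P): 4 reachable states
  s0 = rec X. a.b.a.b.X ⊢ ··a··> s1
  s1 = b.a.b.(rec X. a.b.a.b.X) ⊢ ··b··> s2
  s2 = a.b.(rec X. a.b.a.b.X) ⊢ ··a··> s3
  s3 = b.(rec X. a.b.a.b.X) ⊢ ··b··> s0
LTS(Q): 4 reachable states
  t0 = rec X. a.(0 + b.a.b.X) ⊢ ··a··> t1
  t1 = 0 + b.a.b.(rec X. a.(0 + b.a.b.X)) ⊢ ··b··> t2
  t2 = a.b.(rec X. a.(0 + b.a.b.X)) ⊢ ··a··> t3
  t3 = b.(rec X. a.(0 + b.a.b.X)) ⊢ ··b··> t0
Partition-refinement fixed point:
  B0 = {s0, s2, t0, t2}
  B1 = {s1, s3, t1, t3}
s0 ∈ B0, t0 ∈ B0 → same block

P ~ Q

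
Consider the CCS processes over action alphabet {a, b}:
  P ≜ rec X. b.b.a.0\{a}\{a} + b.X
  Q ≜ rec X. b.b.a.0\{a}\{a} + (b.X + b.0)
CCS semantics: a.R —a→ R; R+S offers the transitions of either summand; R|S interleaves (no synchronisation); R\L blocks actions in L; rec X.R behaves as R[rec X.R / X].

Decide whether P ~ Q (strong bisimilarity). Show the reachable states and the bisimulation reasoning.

LTS(P): 4 reachable states
  s0 = rec X. b.b.a.0\{a}\{a} + b.X → --b--▸ s0, --b--▸ s1
  s1 = b.a.0\{a}\{a} → --b--▸ s2
  s2 = a.0\{a}\{a} → --a--▸ s3
  s3 = 0\{a}\{a} → deadlocked
LTS(Q): 5 reachable states
  t0 = rec X. b.b.a.0\{a}\{a} + (b.X + b.0) → --b--▸ t0, --b--▸ t1, --b--▸ t2
  t1 = 0 → deadlocked
  t2 = b.a.0\{a}\{a} → --b--▸ t3
  t3 = a.0\{a}\{a} → --a--▸ t4
  t4 = 0\{a}\{a} → deadlocked
Bisimilarity quotient blocks:
  B0 = {s0}
  B1 = {s1, t2}
  B2 = {s2, t3}
  B3 = {s3, t1, t4}
  B4 = {t0}
s0 ∈ B0, t0 ∈ B4 → different blocks

NO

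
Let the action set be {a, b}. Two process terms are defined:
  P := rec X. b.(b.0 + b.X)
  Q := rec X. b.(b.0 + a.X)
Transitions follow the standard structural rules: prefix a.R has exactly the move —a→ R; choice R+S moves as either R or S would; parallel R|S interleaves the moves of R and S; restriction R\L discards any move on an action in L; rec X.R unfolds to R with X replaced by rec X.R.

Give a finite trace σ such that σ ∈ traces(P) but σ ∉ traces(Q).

P's transition system — 3 states:
  u0 = rec X. b.(b.0 + b.X) :: —b→ u1
  u1 = b.0 + b.(rec X. b.(b.0 + b.X)) :: —b→ u0, —b→ u2
  u2 = 0 :: ∅
Q's transition system — 3 states:
  v0 = rec X. b.(b.0 + a.X) :: —b→ v1
  v1 = b.0 + a.(rec X. b.(b.0 + a.X)) :: —a→ v0, —b→ v2
  v2 = 0 :: ∅
Trace ⟨bbb⟩ through P, begin at {u0}:
  [1] b ⇒ {u1}
  [2] b ⇒ {u0, u2}
  [3] b ⇒ {u1}
  — P admits the full trace.
Trace ⟨bbb⟩ through Q, begin at {v0}:
  [1] b ⇒ {v1}
  [2] b ⇒ {v2}
  [3] b ⇒ ∅  — Q cannot continue

bbb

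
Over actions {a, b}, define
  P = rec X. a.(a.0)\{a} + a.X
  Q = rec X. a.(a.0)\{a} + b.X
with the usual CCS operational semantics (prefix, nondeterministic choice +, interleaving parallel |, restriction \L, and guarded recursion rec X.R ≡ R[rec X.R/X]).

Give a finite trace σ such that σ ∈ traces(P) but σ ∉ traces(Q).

P's transition system — 2 states:
  m0 = rec X. a.(a.0)\{a} + a.X :: =a=> m0, =a=> m1
  m1 = (a.0)\{a} :: ∅
Q's transition system — 2 states:
  n0 = rec X. a.(a.0)\{a} + b.X :: =a=> n1, =b=> n0
  n1 = (a.0)\{a} :: ∅
Run σ = ⟨aa⟩ on P: start {m0}
  after a @ step 1: {m0, m1}
  after a @ step 2: {m0, m1}
  ✓ P
Run σ = ⟨aa⟩ on Q: start {n0}
  after a @ step 1: {n1}
  after a @ step 2: ∅ (Q stuck)

aa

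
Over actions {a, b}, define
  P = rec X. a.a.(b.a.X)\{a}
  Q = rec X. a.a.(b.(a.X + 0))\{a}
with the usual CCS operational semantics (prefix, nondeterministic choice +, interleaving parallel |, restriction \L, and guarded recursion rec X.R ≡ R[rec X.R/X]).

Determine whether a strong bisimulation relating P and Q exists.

LTS(P): 4 reachable states
  u0 = rec X. a.a.(b.a.X)\{a} has moves —a→ u1
  u1 = a.(b.a.(rec X. a.a.(b.a.X)\{a}))\{a} has moves —a→ u2
  u2 = (b.a.(rec X. a.a.(b.a.X)\{a}))\{a} has moves —b→ u3
  u3 = (a.(rec X. a.a.(b.a.X)\{a}))\{a} has moves stopped
LTS(Q): 4 reachable states
  v0 = rec X. a.a.(b.(a.X + 0))\{a} has moves —a→ v1
  v1 = a.(b.(a.(rec X. a.a.(b.(a.X + 0))\{a}) + 0))\{a} has moves —a→ v2
  v2 = (b.(a.(rec X. a.a.(b.(a.X + 0))\{a}) + 0))\{a} has moves —b→ v3
  v3 = (a.(rec X. a.a.(b.(a.X + 0))\{a}) + 0)\{a} has moves stopped
Bisimilarity quotient blocks:
  B0 = {u0, v0}
  B1 = {u1, v1}
  B2 = {u2, v2}
  B3 = {u3, v3}
u0 ∈ B0, v0 ∈ B0 → same block

bisimilar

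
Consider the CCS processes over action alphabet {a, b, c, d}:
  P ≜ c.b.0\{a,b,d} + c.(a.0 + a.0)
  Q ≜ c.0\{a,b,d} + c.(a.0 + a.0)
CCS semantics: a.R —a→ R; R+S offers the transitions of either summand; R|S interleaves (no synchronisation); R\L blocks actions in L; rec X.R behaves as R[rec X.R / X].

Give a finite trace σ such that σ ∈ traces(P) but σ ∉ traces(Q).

cb

LTS(P): 5 reachable states
  p0 = c.b.0\{a,b,d} + c.(a.0 + a.0) | =c=> p1, =c=> p2
  p1 = a.0 + a.0 | =a=> p3
  p2 = b.0\{a,b,d} | =b=> p4
  p3 = 0 | (no moves)
  p4 = 0\{a,b,d} | (no moves)
LTS(Q): 4 reachable states
  q0 = c.0\{a,b,d} + c.(a.0 + a.0) | =c=> q1, =c=> q2
  q1 = 0\{a,b,d} | (no moves)
  q2 = a.0 + a.0 | =a=> q3
  q3 = 0 | (no moves)
Run σ = ⟨cb⟩ on P: start {p0}
  step 1 (c): {p1, p2}
  step 2 (b): {p4}
  — P admits the full trace.
Run σ = ⟨cb⟩ on Q: start {q0}
  step 1 (c): {q1, q2}
  step 2 (b): no successor for Q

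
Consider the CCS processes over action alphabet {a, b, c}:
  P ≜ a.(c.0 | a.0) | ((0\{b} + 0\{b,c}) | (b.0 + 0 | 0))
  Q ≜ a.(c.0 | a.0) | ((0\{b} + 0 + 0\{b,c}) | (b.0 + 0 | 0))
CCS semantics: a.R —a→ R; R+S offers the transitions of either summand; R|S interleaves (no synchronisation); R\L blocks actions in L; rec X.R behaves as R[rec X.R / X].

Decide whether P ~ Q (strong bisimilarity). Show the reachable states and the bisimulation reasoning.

P ~ Q

Reachable graph of P (10 states):
  m0 = a.(c.0 | a.0) | ((0\{b} + 0\{b,c}) | (b.0 + 0 | 0)) :: -a-> m1, -b-> m2
  m1 = c.0 | a.0 | ((0\{b} + 0\{b,c}) | (b.0 + 0 | 0)) :: -a-> m3, -b-> m4, -c-> m5
  m2 = a.(c.0 | a.0) | ((0\{b} + 0\{b,c}) | 0) :: -a-> m4
  m3 = c.0 | 0 | ((0\{b} + 0\{b,c}) | (b.0 + 0 | 0)) :: -b-> m6, -c-> m7
  m4 = c.0 | a.0 | ((0\{b} + 0\{b,c}) | 0) :: -a-> m6, -c-> m8
  m5 = 0 | a.0 | ((0\{b} + 0\{b,c}) | (b.0 + 0 | 0)) :: -a-> m7, -b-> m8
  m6 = c.0 | 0 | ((0\{b} + 0\{b,c}) | 0) :: -c-> m9
  m7 = 0 | 0 | ((0\{b} + 0\{b,c}) | (b.0 + 0 | 0)) :: -b-> m9
  m8 = 0 | a.0 | ((0\{b} + 0\{b,c}) | 0) :: -a-> m9
  m9 = 0 | 0 | ((0\{b} + 0\{b,c}) | 0) :: (no moves)
Reachable graph of Q (10 states):
  n0 = a.(c.0 | a.0) | ((0\{b} + 0 + 0\{b,c}) | (b.0 + 0 | 0)) :: -a-> n1, -b-> n2
  n1 = c.0 | a.0 | ((0\{b} + 0 + 0\{b,c}) | (b.0 + 0 | 0)) :: -a-> n3, -b-> n4, -c-> n5
  n2 = a.(c.0 | a.0) | ((0\{b} + 0 + 0\{b,c}) | 0) :: -a-> n4
  n3 = c.0 | 0 | ((0\{b} + 0 + 0\{b,c}) | (b.0 + 0 | 0)) :: -b-> n6, -c-> n7
  n4 = c.0 | a.0 | ((0\{b} + 0 + 0\{b,c}) | 0) :: -a-> n6, -c-> n8
  n5 = 0 | a.0 | ((0\{b} + 0 + 0\{b,c}) | (b.0 + 0 | 0)) :: -a-> n7, -b-> n8
  n6 = c.0 | 0 | ((0\{b} + 0 + 0\{b,c}) | 0) :: -c-> n9
  n7 = 0 | 0 | ((0\{b} + 0 + 0\{b,c}) | (b.0 + 0 | 0)) :: -b-> n9
  n8 = 0 | a.0 | ((0\{b} + 0 + 0\{b,c}) | 0) :: -a-> n9
  n9 = 0 | 0 | ((0\{b} + 0 + 0\{b,c}) | 0) :: (no moves)
Coarsest stable partition (strong bisimilarity classes):
  B0 = {m0, n0}
  B1 = {m2, n2}
  B2 = {m4, n4}
  B3 = {m8, n8}
  B4 = {m9, n9}
  B5 = {m6, n6}
  B6 = {m1, n1}
  B7 = {m3, n3}
  B8 = {m7, n7}
  B9 = {m5, n5}
m0 ∈ B0, n0 ∈ B0 → same block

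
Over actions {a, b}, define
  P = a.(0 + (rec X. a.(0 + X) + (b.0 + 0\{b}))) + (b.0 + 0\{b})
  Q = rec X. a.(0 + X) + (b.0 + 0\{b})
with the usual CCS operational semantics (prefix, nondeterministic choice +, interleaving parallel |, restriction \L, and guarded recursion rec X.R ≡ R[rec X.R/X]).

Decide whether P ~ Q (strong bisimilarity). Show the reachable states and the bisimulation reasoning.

YES

Reachable graph of P (3 states):
  u0 = a.(0 + (rec X. a.(0 + X) + (b.0 + 0\{b}))) + (b.0 + 0\{b}) has moves ··a··> u1, ··b··> u2
  u1 = 0 + (rec X. a.(0 + X) + (b.0 + 0\{b})) has moves ··a··> u1, ··b··> u2
  u2 = 0 has moves stopped
Reachable graph of Q (3 states):
  v0 = rec X. a.(0 + X) + (b.0 + 0\{b}) has moves ··a··> v1, ··b··> v2
  v1 = 0 + (rec X. a.(0 + X) + (b.0 + 0\{b})) has moves ··a··> v1, ··b··> v2
  v2 = 0 has moves stopped
Partition-refinement fixed point:
  B0 = {u0, u1, v0, v1}
  B1 = {u2, v2}
u0 ∈ B0, v0 ∈ B0 → same block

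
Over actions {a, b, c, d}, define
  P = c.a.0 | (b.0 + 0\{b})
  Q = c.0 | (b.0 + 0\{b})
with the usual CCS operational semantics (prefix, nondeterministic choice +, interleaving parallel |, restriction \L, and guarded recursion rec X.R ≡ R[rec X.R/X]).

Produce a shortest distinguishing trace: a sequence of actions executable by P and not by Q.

P's transition system — 6 states:
  s0 = c.a.0 | (b.0 + 0\{b}) → —b→ s1, —c→ s2
  s1 = c.a.0 | 0 → —c→ s3
  s2 = a.0 | (b.0 + 0\{b}) → —a→ s4, —b→ s3
  s3 = a.0 | 0 → —a→ s5
  s4 = 0 | (b.0 + 0\{b}) → —b→ s5
  s5 = 0 | 0 → (no moves)
Q's transition system — 4 states:
  t0 = c.0 | (b.0 + 0\{b}) → —b→ t1, —c→ t2
  t1 = c.0 | 0 → —c→ t3
  t2 = 0 | (b.0 + 0\{b}) → —b→ t3
  t3 = 0 | 0 → (no moves)
Run σ = ⟨ca⟩ on P: start {s0}
  [1] c ⇒ {s2}
  [2] a ⇒ {s4}
  ✓ P
Run σ = ⟨ca⟩ on Q: start {t0}
  [1] c ⇒ {t2}
  [2] a ⇒ no successor for Q

ca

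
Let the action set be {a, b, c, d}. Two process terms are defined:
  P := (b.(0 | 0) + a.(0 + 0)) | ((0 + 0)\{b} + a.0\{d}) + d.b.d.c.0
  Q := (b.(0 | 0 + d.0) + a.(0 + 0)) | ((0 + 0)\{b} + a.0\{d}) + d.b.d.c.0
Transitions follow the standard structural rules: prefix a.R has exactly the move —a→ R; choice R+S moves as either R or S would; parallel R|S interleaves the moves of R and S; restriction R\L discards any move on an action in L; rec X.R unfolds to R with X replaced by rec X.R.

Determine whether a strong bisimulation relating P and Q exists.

P ≁ Q

P's transition system — 10 states:
  m0 = (b.(0 | 0) + a.(0 + 0)) | ((0 + 0)\{b} + a.0\{d}) + d.b.d.c.0 has moves —a→ m1, —a→ m2, —b→ m3, —d→ m4
  m1 = (0 + 0) | ((0 + 0)\{b} + a.0\{d}) has moves —a→ m5
  m2 = (b.(0 | 0) + a.(0 + 0)) | 0\{d} has moves —a→ m5, —b→ m6
  m3 = 0 | 0 | ((0 + 0)\{b} + a.0\{d}) has moves —a→ m6
  m4 = b.d.c.0 has moves —b→ m7
  m5 = (0 + 0) | 0\{d} has moves (no moves)
  m6 = 0 | 0 | 0\{d} has moves (no moves)
  m7 = d.c.0 has moves —d→ m8
  m8 = c.0 has moves —c→ m9
  m9 = 0 has moves (no moves)
Q's transition system — 12 states:
  n0 = (b.(0 | 0 + d.0) + a.(0 + 0)) | ((0 + 0)\{b} + a.0\{d}) + d.b.d.c.0 has moves —a→ n1, —a→ n2, —b→ n3, —d→ n4
  n1 = (0 + 0) | ((0 + 0)\{b} + a.0\{d}) has moves —a→ n5
  n2 = (b.(0 | 0 + d.0) + a.(0 + 0)) | 0\{d} has moves —a→ n5, —b→ n6
  n3 = (0 | 0 + d.0) | ((0 + 0)\{b} + a.0\{d}) has moves —a→ n6, —d→ n7
  n4 = b.d.c.0 has moves —b→ n8
  n5 = (0 + 0) | 0\{d} has moves (no moves)
  n6 = (0 | 0 + d.0) | 0\{d} has moves —d→ n9
  n7 = 0 | ((0 + 0)\{b} + a.0\{d}) has moves —a→ n9
  n8 = d.c.0 has moves —d→ n10
  n9 = 0 | 0\{d} has moves (no moves)
  n10 = c.0 has moves —c→ n11
  n11 = 0 has moves (no moves)
Coarsest stable partition (strong bisimilarity classes):
  B0 = {m0}
  B1 = {m2}
  B2 = {m5, m6, m9, n11, n5, n9}
  B3 = {m1, m3, n1, n7}
  B4 = {m4, n4}
  B5 = {m7, n8}
  B6 = {m8, n10}
  B7 = {n0}
  B8 = {n3}
  B9 = {n6}
  B10 = {n2}
m0 ∈ B0, n0 ∈ B7 → different blocks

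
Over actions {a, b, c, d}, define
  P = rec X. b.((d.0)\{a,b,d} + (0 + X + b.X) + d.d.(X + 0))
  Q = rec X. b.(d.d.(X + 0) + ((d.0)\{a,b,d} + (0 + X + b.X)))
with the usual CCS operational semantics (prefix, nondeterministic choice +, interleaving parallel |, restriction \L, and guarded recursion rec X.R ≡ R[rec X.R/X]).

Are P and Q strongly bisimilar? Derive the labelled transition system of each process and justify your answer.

LTS(P): 4 reachable states
  p0 = rec X. b.((d.0)\{a,b,d} + (0 + X + b.X) + d.d.(X + 0)) → --b--▸ p1
  p1 = (d.0)\{a,b,d} + (0 + (rec X. b.((d.0)\{a,b,d} + (0 + X + b.X) + d.d.(X + 0))) + b.(rec X. b.((d.0)\{a,b,d} + (0 + X + b.X) + d.d.(X + 0)))) + d.d.((rec X. b.((d.0)\{a,b,d} + (0 + X + b.X) + d.d.(X + 0))) + 0) → --b--▸ p0, --b--▸ p1, --d--▸ p2
  p2 = d.((rec X. b.((d.0)\{a,b,d} + (0 + X + b.X) + d.d.(X + 0))) + 0) → --d--▸ p3
  p3 = (rec X. b.((d.0)\{a,b,d} + (0 + X + b.X) + d.d.(X + 0))) + 0 → --b--▸ p1
LTS(Q): 4 reachable states
  q0 = rec X. b.(d.d.(X + 0) + ((d.0)\{a,b,d} + (0 + X + b.X))) → --b--▸ q1
  q1 = d.d.((rec X. b.(d.d.(X + 0) + ((d.0)\{a,b,d} + (0 + X + b.X)))) + 0) + ((d.0)\{a,b,d} + (0 + (rec X. b.(d.d.(X + 0) + ((d.0)\{a,b,d} + (0 + X + b.X)))) + b.(rec X. b.(d.d.(X + 0) + ((d.0)\{a,b,d} + (0 + X + b.X)))))) → --b--▸ q0, --b--▸ q1, --d--▸ q2
  q2 = d.((rec X. b.(d.d.(X + 0) + ((d.0)\{a,b,d} + (0 + X + b.X)))) + 0) → --d--▸ q3
  q3 = (rec X. b.(d.d.(X + 0) + ((d.0)\{a,b,d} + (0 + X + b.X)))) + 0 → --b--▸ q1
Partition-refinement fixed point:
  B0 = {p0, p3, q0, q3}
  B1 = {p1, q1}
  B2 = {p2, q2}
p0 ∈ B0, q0 ∈ B0 → same block

YES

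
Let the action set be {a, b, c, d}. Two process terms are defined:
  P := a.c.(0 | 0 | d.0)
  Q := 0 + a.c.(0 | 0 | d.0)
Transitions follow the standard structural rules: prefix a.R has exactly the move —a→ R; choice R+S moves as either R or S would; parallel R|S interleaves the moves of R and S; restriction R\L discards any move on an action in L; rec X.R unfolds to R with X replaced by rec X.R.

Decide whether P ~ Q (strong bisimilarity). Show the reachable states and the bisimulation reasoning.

YES

P's transition system — 4 states:
  s0 = a.c.(0 | 0 | d.0) → -a-> s1
  s1 = c.(0 | 0 | d.0) → -c-> s2
  s2 = 0 | 0 | d.0 → -d-> s3
  s3 = 0 | 0 | 0 → (no moves)
Q's transition system — 4 states:
  t0 = 0 + a.c.(0 | 0 | d.0) → -a-> t1
  t1 = c.(0 | 0 | d.0) → -c-> t2
  t2 = 0 | 0 | d.0 → -d-> t3
  t3 = 0 | 0 | 0 → (no moves)
Bisimilarity quotient blocks:
  B0 = {s0, t0}
  B1 = {s1, t1}
  B2 = {s2, t2}
  B3 = {s3, t3}
s0 ∈ B0, t0 ∈ B0 → same block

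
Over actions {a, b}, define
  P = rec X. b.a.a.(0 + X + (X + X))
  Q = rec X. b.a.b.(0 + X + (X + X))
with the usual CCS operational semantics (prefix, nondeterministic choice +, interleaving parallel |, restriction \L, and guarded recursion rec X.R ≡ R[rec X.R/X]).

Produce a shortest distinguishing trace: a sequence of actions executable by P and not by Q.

LTS(P): 4 reachable states
  u0 = rec X. b.a.a.(0 + X + (X + X)) has moves —b→ u1
  u1 = a.a.(0 + (rec X. b.a.a.(0 + X + (X + X))) + ((rec X. b.a.a.(0 + X + (X + X))) + (rec X. b.a.a.(0 + X + (X + X))))) has moves —a→ u2
  u2 = a.(0 + (rec X. b.a.a.(0 + X + (X + X))) + ((rec X. b.a.a.(0 + X + (X + X))) + (rec X. b.a.a.(0 + X + (X + X))))) has moves —a→ u3
  u3 = 0 + (rec X. b.a.a.(0 + X + (X + X))) + ((rec X. b.a.a.(0 + X + (X + X))) + (rec X. b.a.a.(0 + X + (X + X)))) has moves —b→ u1
LTS(Q): 4 reachable states
  v0 = rec X. b.a.b.(0 + X + (X + X)) has moves —b→ v1
  v1 = a.b.(0 + (rec X. b.a.b.(0 + X + (X + X))) + ((rec X. b.a.b.(0 + X + (X + X))) + (rec X. b.a.b.(0 + X + (X + X))))) has moves —a→ v2
  v2 = b.(0 + (rec X. b.a.b.(0 + X + (X + X))) + ((rec X. b.a.b.(0 + X + (X + X))) + (rec X. b.a.b.(0 + X + (X + X))))) has moves —b→ v3
  v3 = 0 + (rec X. b.a.b.(0 + X + (X + X))) + ((rec X. b.a.b.(0 + X + (X + X))) + (rec X. b.a.b.(0 + X + (X + X)))) has moves —b→ v1
Trace ⟨baa⟩ through P, begin at {u0}:
  after b @ step 1: {u1}
  after a @ step 2: {u2}
  after a @ step 3: {u3}
  ✓ P
Trace ⟨baa⟩ through Q, begin at {v0}:
  after b @ step 1: {v1}
  after a @ step 2: {v2}
  after a @ step 3: no successor for Q

baa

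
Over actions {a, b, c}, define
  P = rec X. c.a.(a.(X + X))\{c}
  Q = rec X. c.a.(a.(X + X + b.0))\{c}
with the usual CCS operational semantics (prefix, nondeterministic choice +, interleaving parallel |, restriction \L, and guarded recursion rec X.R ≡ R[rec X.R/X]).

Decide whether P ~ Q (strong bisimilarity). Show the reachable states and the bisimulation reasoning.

P's transition system — 4 states:
  m0 = rec X. c.a.(a.(X + X))\{c} has moves —c→ m1
  m1 = a.(a.((rec X. c.a.(a.(X + X))\{c}) + (rec X. c.a.(a.(X + X))\{c})))\{c} has moves —a→ m2
  m2 = (a.((rec X. c.a.(a.(X + X))\{c}) + (rec X. c.a.(a.(X + X))\{c})))\{c} has moves —a→ m3
  m3 = ((rec X. c.a.(a.(X + X))\{c}) + (rec X. c.a.(a.(X + X))\{c}))\{c} has moves (no moves)
Q's transition system — 5 states:
  n0 = rec X. c.a.(a.(X + X + b.0))\{c} has moves —c→ n1
  n1 = a.(a.((rec X. c.a.(a.(X + X + b.0))\{c}) + (rec X. c.a.(a.(X + X + b.0))\{c}) + b.0))\{c} has moves —a→ n2
  n2 = (a.((rec X. c.a.(a.(X + X + b.0))\{c}) + (rec X. c.a.(a.(X + X + b.0))\{c}) + b.0))\{c} has moves —a→ n3
  n3 = ((rec X. c.a.(a.(X + X + b.0))\{c}) + (rec X. c.a.(a.(X + X + b.0))\{c}) + b.0)\{c} has moves —b→ n4
  n4 = 0\{c} has moves (no moves)
Coarsest stable partition (strong bisimilarity classes):
  B0 = {m0}
  B1 = {m1}
  B2 = {m2}
  B3 = {m3, n4}
  B4 = {n0}
  B5 = {n1}
  B6 = {n2}
  B7 = {n3}
m0 ∈ B0, n0 ∈ B4 → different blocks

not bisimilar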